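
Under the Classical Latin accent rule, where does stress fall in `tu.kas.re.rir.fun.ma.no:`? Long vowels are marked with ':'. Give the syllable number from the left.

5

Classical Latin: stress the penult if heavy (long vowel or closed), else the antepenult.
Weights: 5 fun H, 6 ma L, 7 no: H.
The penult (syllable 6, ma) is light, so stress falls on the antepenult (syllable 5, fun).
Stress on syllable 5: tu.kas.re.rir.ˈfun.ma.no:.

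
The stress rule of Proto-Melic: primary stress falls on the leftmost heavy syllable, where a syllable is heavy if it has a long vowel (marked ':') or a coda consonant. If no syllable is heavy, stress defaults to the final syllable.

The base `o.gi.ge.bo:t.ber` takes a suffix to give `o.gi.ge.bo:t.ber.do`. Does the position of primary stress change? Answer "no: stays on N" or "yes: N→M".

no: stays on 4

Base `o.gi.ge.bo:t.ber` (5 syllables):
  Weights: 1 o L, 2 gi L, 3 ge L, 4 bo:t H, 5 ber H.
  Heavy syllables in the domain: 4, 5. The leftmost is syllable 4 (bo:t).
  → primary stress on syllable 4.
Suffixed `o.gi.ge.bo:t.ber.do` (6 syllables):
  Weights: 1 o L, 2 gi L, 3 ge L, 4 bo:t H, 5 ber H, 6 do L.
  Heavy syllables in the domain: 4, 5. The leftmost is syllable 4 (bo:t).
  → primary stress on syllable 4.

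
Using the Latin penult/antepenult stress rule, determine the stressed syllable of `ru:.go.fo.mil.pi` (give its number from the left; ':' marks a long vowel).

Classical Latin: stress the penult if heavy (long vowel or closed), else the antepenult.
Weights: 3 fo L, 4 mil H, 5 pi L.
The penult (syllable 4, mil) is heavy, so it takes stress.
Stress on syllable 4: ru:.go.fo.ˈmil.pi.

4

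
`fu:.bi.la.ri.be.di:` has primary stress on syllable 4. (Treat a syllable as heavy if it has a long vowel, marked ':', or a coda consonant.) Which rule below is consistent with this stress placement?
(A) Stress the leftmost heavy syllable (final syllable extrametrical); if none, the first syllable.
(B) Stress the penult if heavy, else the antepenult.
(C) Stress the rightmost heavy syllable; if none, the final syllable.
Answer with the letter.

B

Rule A → syllable 1 (observed: 4).
Rule B → syllable 4 ✓.
Rule C → syllable 6 (observed: 4).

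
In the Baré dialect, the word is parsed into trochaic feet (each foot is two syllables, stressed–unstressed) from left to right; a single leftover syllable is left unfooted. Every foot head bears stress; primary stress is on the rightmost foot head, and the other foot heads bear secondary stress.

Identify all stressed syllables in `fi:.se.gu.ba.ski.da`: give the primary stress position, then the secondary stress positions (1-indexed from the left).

Parse left to right into trochaic (ˈσσ) feet: (ˈfi:.se) (ˈgu.ba) (ˈski.da).
Foot heads (stressed positions): 1, 3, 5.
End Rule Rightmost: primary stress on the rightmost head = syllable 5.
Secondary stress on 1, 3: ˌfi:.se.ˌgu.ba.ˈski.da.

primary 5, secondary 1, 3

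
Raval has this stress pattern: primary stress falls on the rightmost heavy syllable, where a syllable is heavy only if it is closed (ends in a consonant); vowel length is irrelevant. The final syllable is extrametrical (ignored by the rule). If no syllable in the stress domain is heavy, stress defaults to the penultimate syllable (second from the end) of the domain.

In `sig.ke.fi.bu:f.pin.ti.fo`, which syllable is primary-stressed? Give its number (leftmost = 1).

The final syllable (7, fo) is extrametrical; the stress domain is syllables 1–6.
Weights: 1 sig H, 2 ke L, 3 fi L, 4 bu:f H, 5 pin H, 6 ti L.
Heavy syllables in the domain: 1, 4, 5. The rightmost is syllable 5 (pin).
Primary stress: syllable 5 → sig.ke.fi.bu:f.ˈpin.ti.fo.

5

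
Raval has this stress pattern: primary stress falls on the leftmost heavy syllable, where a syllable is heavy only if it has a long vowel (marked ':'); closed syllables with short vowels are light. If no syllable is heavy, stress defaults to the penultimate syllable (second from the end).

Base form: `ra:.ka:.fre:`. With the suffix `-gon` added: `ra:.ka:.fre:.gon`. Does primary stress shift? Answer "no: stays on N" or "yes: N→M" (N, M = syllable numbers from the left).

Base `ra:.ka:.fre:` (3 syllables):
  Weights: 1 ra: H, 2 ka: H, 3 fre: H.
  Heavy syllables in the domain: 1, 2, 3. The leftmost is syllable 1 (ra:).
  → primary stress on syllable 1.
Suffixed `ra:.ka:.fre:.gon` (4 syllables):
  Weights: 1 ra: H, 2 ka: H, 3 fre: H, 4 gon L.
  Heavy syllables in the domain: 1, 2, 3. The leftmost is syllable 1 (ra:).
  → primary stress on syllable 1.

no: stays on 1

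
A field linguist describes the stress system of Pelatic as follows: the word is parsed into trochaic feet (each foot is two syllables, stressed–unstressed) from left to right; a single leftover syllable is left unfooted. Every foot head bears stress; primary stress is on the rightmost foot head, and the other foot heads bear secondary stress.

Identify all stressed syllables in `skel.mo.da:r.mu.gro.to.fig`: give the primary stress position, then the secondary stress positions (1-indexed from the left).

Parse left to right into trochaic (ˈσσ) feet: (ˈskel.mo) (ˈda:r.mu) (ˈgro.to) fig. Syllable 7 is left unfooted.
Foot heads (stressed positions): 1, 3, 5.
End Rule Rightmost: primary stress on the rightmost head = syllable 5.
Secondary stress on 1, 3: ˌskel.mo.ˌda:r.mu.ˈgro.to.fig.

primary 5, secondary 1, 3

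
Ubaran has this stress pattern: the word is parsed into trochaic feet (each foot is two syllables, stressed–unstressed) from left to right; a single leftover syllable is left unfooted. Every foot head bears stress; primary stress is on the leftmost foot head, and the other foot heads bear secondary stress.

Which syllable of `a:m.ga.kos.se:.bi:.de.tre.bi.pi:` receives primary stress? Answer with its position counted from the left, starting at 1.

Parse left to right into trochaic (ˈσσ) feet: (ˈa:m.ga) (ˈkos.se:) (ˈbi:.de) (ˈtre.bi) pi:. Syllable 9 is left unfooted.
Foot heads (stressed positions): 1, 3, 5, 7.
End Rule Leftmost: primary stress on the leftmost head = syllable 1.
Primary stress: syllable 1 → ˈa:m.ga.kos.se:.bi:.de.tre.bi.pi:.

1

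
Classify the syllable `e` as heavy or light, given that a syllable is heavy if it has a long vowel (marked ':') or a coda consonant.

`e`: short vowel, open (no coda). Short vowel, open → light.

light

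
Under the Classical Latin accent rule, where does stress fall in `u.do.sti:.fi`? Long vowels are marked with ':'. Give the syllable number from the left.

Classical Latin: stress the penult if heavy (long vowel or closed), else the antepenult.
Weights: 2 do L, 3 sti: H, 4 fi L.
The penult (syllable 3, sti:) is heavy, so it takes stress.
Stress on syllable 3: u.do.ˈsti:.fi.

3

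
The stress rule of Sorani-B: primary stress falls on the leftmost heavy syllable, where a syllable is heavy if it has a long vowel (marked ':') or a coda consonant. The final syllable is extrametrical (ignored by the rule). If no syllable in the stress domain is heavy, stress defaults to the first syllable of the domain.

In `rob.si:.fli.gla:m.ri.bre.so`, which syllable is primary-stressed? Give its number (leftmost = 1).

The final syllable (7, so) is extrametrical; the stress domain is syllables 1–6.
Weights: 1 rob H, 2 si: H, 3 fli L, 4 gla:m H, 5 ri L, 6 bre L.
Heavy syllables in the domain: 1, 2, 4. The leftmost is syllable 1 (rob).
Primary stress: syllable 1 → ˈrob.si:.fli.gla:m.ri.bre.so.

1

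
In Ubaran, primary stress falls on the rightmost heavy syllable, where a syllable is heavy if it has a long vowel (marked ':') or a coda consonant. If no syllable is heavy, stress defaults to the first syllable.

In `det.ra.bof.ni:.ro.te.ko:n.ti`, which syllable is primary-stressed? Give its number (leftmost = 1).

Weights: 1 det H, 2 ra L, 3 bof H, 4 ni: H, 5 ro L, 6 te L, 7 ko:n H, 8 ti L.
Heavy syllables in the domain: 1, 3, 4, 7. The rightmost is syllable 7 (ko:n).
Primary stress: syllable 7 → det.ra.bof.ni:.ro.te.ˈko:n.ti.

7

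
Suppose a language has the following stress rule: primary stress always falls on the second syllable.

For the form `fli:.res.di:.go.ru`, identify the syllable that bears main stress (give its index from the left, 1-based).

The word has 5 syllables; the second syllable is syllable 2 (res).
Primary stress: syllable 2 → fli:.ˈres.di:.go.ru.

2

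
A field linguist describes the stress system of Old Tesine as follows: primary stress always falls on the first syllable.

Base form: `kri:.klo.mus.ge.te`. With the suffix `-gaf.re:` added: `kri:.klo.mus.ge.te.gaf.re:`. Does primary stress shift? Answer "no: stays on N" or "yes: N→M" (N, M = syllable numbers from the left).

Base `kri:.klo.mus.ge.te` (5 syllables):
  The word has 5 syllables; the first syllable is syllable 1 (kri:).
  → primary stress on syllable 1.
Suffixed `kri:.klo.mus.ge.te.gaf.re:` (7 syllables):
  The word has 7 syllables; the first syllable is syllable 1 (kri:).
  → primary stress on syllable 1.

no: stays on 1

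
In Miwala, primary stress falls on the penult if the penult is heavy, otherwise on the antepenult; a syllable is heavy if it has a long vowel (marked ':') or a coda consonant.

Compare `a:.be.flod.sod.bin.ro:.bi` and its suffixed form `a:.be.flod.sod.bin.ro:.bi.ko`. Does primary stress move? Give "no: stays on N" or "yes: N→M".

no: stays on 6

Base `a:.be.flod.sod.bin.ro:.bi` (7 syllables):
  Weights: 5 bin H, 6 ro: H, 7 bi L.
  The penult (syllable 6, ro:) is heavy, so it takes stress.
  → primary stress on syllable 6.
Suffixed `a:.be.flod.sod.bin.ro:.bi.ko` (8 syllables):
  Weights: 6 ro: H, 7 bi L, 8 ko L.
  The penult (syllable 7, bi) is light, so stress falls on the antepenult (syllable 6, ro:).
  → primary stress on syllable 6.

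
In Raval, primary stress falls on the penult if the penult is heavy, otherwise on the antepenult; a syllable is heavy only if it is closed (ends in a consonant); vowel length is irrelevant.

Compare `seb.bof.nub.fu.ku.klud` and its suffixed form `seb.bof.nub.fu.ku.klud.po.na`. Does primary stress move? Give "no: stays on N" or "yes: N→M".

Base `seb.bof.nub.fu.ku.klud` (6 syllables):
  Weights: 4 fu L, 5 ku L, 6 klud H.
  The penult (syllable 5, ku) is light, so stress falls on the antepenult (syllable 4, fu).
  → primary stress on syllable 4.
Suffixed `seb.bof.nub.fu.ku.klud.po.na` (8 syllables):
  Weights: 6 klud H, 7 po L, 8 na L.
  The penult (syllable 7, po) is light, so stress falls on the antepenult (syllable 6, klud).
  → primary stress on syllable 6.

yes: 4→6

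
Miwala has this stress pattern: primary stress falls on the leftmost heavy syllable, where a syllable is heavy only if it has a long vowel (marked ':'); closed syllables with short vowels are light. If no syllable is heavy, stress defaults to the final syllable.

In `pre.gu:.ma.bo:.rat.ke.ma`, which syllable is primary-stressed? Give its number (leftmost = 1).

2

Weights: 1 pre L, 2 gu: H, 3 ma L, 4 bo: H, 5 rat L, 6 ke L, 7 ma L.
Heavy syllables in the domain: 2, 4. The leftmost is syllable 2 (gu:).
Primary stress: syllable 2 → pre.ˈgu:.ma.bo:.rat.ke.ma.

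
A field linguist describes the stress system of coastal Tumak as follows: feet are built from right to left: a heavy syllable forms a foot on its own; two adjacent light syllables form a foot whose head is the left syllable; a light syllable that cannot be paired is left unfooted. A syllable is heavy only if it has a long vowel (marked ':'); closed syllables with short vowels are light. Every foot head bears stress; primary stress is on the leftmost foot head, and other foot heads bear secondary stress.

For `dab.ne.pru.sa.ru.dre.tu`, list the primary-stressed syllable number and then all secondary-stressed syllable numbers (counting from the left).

primary 2, secondary 4, 6

Weights: 1 dab L, 2 ne L, 3 pru L, 4 sa L, 5 ru L, 6 dre L, 7 tu L.
Parse right to left (heavy = foot alone; LL = one foot; stranded L unfooted): dab (ˈne.pru) (ˈsa.ru) (ˈdre.tu).
Foot heads: 2, 4, 6.
Primary stress on the leftmost head = syllable 2.
Secondary stress on 4, 6: dab.ˈne.pru.ˌsa.ru.ˌdre.tu.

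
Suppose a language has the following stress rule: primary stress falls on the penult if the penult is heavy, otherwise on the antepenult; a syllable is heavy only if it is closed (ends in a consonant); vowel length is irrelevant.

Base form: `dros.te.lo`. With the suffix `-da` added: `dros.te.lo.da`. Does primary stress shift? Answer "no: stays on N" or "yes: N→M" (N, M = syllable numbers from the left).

Base `dros.te.lo` (3 syllables):
  Weights: 1 dros H, 2 te L, 3 lo L.
  The penult (syllable 2, te) is light, so stress falls on the antepenult (syllable 1, dros).
  → primary stress on syllable 1.
Suffixed `dros.te.lo.da` (4 syllables):
  Weights: 2 te L, 3 lo L, 4 da L.
  The penult (syllable 3, lo) is light, so stress falls on the antepenult (syllable 2, te).
  → primary stress on syllable 2.

yes: 1→2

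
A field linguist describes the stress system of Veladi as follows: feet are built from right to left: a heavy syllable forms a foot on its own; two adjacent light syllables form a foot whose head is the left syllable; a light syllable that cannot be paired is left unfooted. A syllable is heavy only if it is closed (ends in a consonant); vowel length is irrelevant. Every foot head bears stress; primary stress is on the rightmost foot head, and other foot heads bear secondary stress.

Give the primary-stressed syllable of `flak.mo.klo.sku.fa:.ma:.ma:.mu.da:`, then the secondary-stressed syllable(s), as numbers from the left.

primary 8, secondary 1, 2, 4, 6

Weights: 1 flak H, 2 mo L, 3 klo L, 4 sku L, 5 fa: L, 6 ma: L, 7 ma: L, 8 mu L, 9 da: L.
Parse right to left (heavy = foot alone; LL = one foot; stranded L unfooted): (ˈflak) (ˈmo.klo) (ˈsku.fa:) (ˈma:.ma:) (ˈmu.da:).
Foot heads: 1, 2, 4, 6, 8.
Primary stress on the rightmost head = syllable 8.
Secondary stress on 1, 2, 4, 6: ˌflak.ˌmo.klo.ˌsku.fa:.ˌma:.ma:.ˈmu.da:.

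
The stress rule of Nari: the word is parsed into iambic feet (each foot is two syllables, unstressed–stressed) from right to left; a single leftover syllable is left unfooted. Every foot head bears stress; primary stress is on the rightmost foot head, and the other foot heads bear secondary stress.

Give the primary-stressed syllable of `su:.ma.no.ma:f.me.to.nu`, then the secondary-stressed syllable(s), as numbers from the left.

Parse right to left into iambic (σˈσ) feet: su: (ma.ˈno) (ma:f.ˈme) (to.ˈnu). Syllable 1 is left unfooted.
Foot heads (stressed positions): 3, 5, 7.
End Rule Rightmost: primary stress on the rightmost head = syllable 7.
Secondary stress on 3, 5: su:.ma.ˌno.ma:f.ˌme.to.ˈnu.

primary 7, secondary 3, 5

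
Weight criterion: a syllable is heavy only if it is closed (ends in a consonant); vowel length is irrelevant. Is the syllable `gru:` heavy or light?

`gru:`: long vowel, open (no coda). Open (no coda) → light.

light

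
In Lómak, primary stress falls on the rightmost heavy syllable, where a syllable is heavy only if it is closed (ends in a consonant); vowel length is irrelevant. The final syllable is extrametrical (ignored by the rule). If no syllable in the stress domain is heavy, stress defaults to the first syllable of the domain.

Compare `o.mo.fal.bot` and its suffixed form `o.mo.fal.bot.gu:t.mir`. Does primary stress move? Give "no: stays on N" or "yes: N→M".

Base `o.mo.fal.bot` (4 syllables):
  The final syllable (4, bot) is extrametrical; the stress domain is syllables 1–3.
  Weights: 1 o L, 2 mo L, 3 fal H.
  Heavy syllables in the domain: 3. The rightmost is syllable 3 (fal).
  → primary stress on syllable 3.
Suffixed `o.mo.fal.bot.gu:t.mir` (6 syllables):
  The final syllable (6, mir) is extrametrical; the stress domain is syllables 1–5.
  Weights: 1 o L, 2 mo L, 3 fal H, 4 bot H, 5 gu:t H.
  Heavy syllables in the domain: 3, 4, 5. The rightmost is syllable 5 (gu:t).
  → primary stress on syllable 5.

yes: 3→5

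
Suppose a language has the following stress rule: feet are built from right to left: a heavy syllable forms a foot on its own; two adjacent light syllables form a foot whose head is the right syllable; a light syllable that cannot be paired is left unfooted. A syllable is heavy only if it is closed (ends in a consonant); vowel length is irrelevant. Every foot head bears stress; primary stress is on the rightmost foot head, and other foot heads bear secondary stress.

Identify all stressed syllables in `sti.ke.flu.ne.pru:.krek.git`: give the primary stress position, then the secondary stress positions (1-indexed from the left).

primary 7, secondary 3, 5, 6

Weights: 1 sti L, 2 ke L, 3 flu L, 4 ne L, 5 pru: L, 6 krek H, 7 git H.
Parse right to left (heavy = foot alone; LL = one foot; stranded L unfooted): sti (ke.ˈflu) (ne.ˈpru:) (ˈkrek) (ˈgit).
Foot heads: 3, 5, 6, 7.
Primary stress on the rightmost head = syllable 7.
Secondary stress on 3, 5, 6: sti.ke.ˌflu.ne.ˌpru:.ˌkrek.ˈgit.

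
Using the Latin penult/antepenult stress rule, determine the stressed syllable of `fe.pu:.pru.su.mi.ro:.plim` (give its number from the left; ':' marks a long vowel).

Classical Latin: stress the penult if heavy (long vowel or closed), else the antepenult.
Weights: 5 mi L, 6 ro: H, 7 plim H.
The penult (syllable 6, ro:) is heavy, so it takes stress.
Stress on syllable 6: fe.pu:.pru.su.mi.ˈro:.plim.

6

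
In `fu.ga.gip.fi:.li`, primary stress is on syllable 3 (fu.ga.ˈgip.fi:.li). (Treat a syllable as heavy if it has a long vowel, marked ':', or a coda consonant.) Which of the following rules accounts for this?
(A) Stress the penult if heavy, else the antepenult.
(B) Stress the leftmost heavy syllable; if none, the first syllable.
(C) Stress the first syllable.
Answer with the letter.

B

Rule A → syllable 4 (observed: 3).
Rule B → syllable 3 ✓.
Rule C → syllable 1 (observed: 3).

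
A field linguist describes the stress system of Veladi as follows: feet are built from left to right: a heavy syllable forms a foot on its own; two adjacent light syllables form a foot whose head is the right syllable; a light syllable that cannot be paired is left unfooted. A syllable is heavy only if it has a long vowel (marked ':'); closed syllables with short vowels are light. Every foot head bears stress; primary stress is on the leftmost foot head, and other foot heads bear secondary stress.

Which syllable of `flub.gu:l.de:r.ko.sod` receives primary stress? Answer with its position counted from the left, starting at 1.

2

Weights: 1 flub L, 2 gu:l H, 3 de:r H, 4 ko L, 5 sod L.
Parse left to right (heavy = foot alone; LL = one foot; stranded L unfooted): flub (ˈgu:l) (ˈde:r) (ko.ˈsod).
Foot heads: 2, 3, 5.
Primary stress on the leftmost head = syllable 2.
Primary stress: syllable 2 → flub.ˈgu:l.de:r.ko.sod.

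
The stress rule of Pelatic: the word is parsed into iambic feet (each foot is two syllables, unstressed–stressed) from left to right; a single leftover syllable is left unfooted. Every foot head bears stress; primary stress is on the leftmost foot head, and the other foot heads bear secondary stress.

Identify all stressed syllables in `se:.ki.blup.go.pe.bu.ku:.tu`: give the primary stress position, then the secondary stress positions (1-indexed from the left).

Parse left to right into iambic (σˈσ) feet: (se:.ˈki) (blup.ˈgo) (pe.ˈbu) (ku:.ˈtu).
Foot heads (stressed positions): 2, 4, 6, 8.
End Rule Leftmost: primary stress on the leftmost head = syllable 2.
Secondary stress on 4, 6, 8: se:.ˈki.blup.ˌgo.pe.ˌbu.ku:.ˌtu.

primary 2, secondary 4, 6, 8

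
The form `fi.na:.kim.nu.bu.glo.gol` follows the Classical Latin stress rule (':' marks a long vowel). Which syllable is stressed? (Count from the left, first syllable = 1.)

Classical Latin: stress the penult if heavy (long vowel or closed), else the antepenult.
Weights: 5 bu L, 6 glo L, 7 gol H.
The penult (syllable 6, glo) is light, so stress falls on the antepenult (syllable 5, bu).
Stress on syllable 5: fi.na:.kim.nu.ˈbu.glo.gol.

5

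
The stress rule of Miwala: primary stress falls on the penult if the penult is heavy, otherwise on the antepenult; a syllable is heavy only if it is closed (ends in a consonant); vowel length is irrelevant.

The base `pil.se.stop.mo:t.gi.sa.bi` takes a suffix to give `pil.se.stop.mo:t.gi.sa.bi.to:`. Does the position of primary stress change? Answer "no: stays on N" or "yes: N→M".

yes: 5→6

Base `pil.se.stop.mo:t.gi.sa.bi` (7 syllables):
  Weights: 5 gi L, 6 sa L, 7 bi L.
  The penult (syllable 6, sa) is light, so stress falls on the antepenult (syllable 5, gi).
  → primary stress on syllable 5.
Suffixed `pil.se.stop.mo:t.gi.sa.bi.to:` (8 syllables):
  Weights: 6 sa L, 7 bi L, 8 to: L.
  The penult (syllable 7, bi) is light, so stress falls on the antepenult (syllable 6, sa).
  → primary stress on syllable 6.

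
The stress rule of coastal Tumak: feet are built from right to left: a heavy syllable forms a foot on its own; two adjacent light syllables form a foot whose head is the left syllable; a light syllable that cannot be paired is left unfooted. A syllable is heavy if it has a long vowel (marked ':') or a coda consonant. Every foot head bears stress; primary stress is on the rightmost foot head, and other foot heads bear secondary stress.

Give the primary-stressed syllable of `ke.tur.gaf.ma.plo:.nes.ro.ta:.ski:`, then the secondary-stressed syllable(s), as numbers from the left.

primary 9, secondary 2, 3, 5, 6, 8

Weights: 1 ke L, 2 tur H, 3 gaf H, 4 ma L, 5 plo: H, 6 nes H, 7 ro L, 8 ta: H, 9 ski: H.
Parse right to left (heavy = foot alone; LL = one foot; stranded L unfooted): ke (ˈtur) (ˈgaf) ma (ˈplo:) (ˈnes) ro (ˈta:) (ˈski:).
Foot heads: 2, 3, 5, 6, 8, 9.
Primary stress on the rightmost head = syllable 9.
Secondary stress on 2, 3, 5, 6, 8: ke.ˌtur.ˌgaf.ma.ˌplo:.ˌnes.ro.ˌta:.ˈski:.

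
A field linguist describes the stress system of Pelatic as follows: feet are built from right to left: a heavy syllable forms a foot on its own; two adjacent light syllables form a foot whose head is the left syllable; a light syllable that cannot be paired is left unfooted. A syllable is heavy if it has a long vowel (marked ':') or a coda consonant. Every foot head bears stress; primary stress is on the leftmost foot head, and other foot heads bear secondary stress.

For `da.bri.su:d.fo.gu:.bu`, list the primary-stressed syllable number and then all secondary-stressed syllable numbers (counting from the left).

primary 1, secondary 3, 5

Weights: 1 da L, 2 bri L, 3 su:d H, 4 fo L, 5 gu: H, 6 bu L.
Parse right to left (heavy = foot alone; LL = one foot; stranded L unfooted): (ˈda.bri) (ˈsu:d) fo (ˈgu:) bu.
Foot heads: 1, 3, 5.
Primary stress on the leftmost head = syllable 1.
Secondary stress on 3, 5: ˈda.bri.ˌsu:d.fo.ˌgu:.bu.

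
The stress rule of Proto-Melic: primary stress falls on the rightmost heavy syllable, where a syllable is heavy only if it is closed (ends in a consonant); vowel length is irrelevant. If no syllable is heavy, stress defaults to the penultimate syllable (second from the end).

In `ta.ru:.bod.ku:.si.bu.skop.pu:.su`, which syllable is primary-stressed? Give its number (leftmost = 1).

Weights: 1 ta L, 2 ru: L, 3 bod H, 4 ku: L, 5 si L, 6 bu L, 7 skop H, 8 pu: L, 9 su L.
Heavy syllables in the domain: 3, 7. The rightmost is syllable 7 (skop).
Primary stress: syllable 7 → ta.ru:.bod.ku:.si.bu.ˈskop.pu:.su.

7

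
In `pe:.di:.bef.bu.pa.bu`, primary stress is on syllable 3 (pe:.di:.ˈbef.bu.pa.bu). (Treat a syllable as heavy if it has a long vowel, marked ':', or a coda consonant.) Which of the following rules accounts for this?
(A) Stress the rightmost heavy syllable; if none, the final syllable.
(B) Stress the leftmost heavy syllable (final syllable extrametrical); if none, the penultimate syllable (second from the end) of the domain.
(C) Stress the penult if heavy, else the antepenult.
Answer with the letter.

Rule A → syllable 3 ✓.
Rule B → syllable 1 (observed: 3).
Rule C → syllable 4 (observed: 3).

A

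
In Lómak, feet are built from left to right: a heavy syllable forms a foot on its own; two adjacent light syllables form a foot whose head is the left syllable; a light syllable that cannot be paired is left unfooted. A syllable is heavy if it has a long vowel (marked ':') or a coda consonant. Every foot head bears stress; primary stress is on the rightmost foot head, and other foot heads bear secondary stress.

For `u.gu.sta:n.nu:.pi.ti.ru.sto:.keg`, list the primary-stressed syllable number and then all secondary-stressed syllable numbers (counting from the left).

Weights: 1 u L, 2 gu L, 3 sta:n H, 4 nu: H, 5 pi L, 6 ti L, 7 ru L, 8 sto: H, 9 keg H.
Parse left to right (heavy = foot alone; LL = one foot; stranded L unfooted): (ˈu.gu) (ˈsta:n) (ˈnu:) (ˈpi.ti) ru (ˈsto:) (ˈkeg).
Foot heads: 1, 3, 4, 5, 8, 9.
Primary stress on the rightmost head = syllable 9.
Secondary stress on 1, 3, 4, 5, 8: ˌu.gu.ˌsta:n.ˌnu:.ˌpi.ti.ru.ˌsto:.ˈkeg.

primary 9, secondary 1, 3, 4, 5, 8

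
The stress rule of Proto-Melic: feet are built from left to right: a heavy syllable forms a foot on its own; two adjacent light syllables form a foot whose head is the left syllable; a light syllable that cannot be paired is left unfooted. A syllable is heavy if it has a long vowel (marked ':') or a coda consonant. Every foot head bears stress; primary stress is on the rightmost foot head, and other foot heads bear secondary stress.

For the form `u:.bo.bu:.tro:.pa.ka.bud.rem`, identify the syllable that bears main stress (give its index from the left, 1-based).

Weights: 1 u: H, 2 bo L, 3 bu: H, 4 tro: H, 5 pa L, 6 ka L, 7 bud H, 8 rem H.
Parse left to right (heavy = foot alone; LL = one foot; stranded L unfooted): (ˈu:) bo (ˈbu:) (ˈtro:) (ˈpa.ka) (ˈbud) (ˈrem).
Foot heads: 1, 3, 4, 5, 7, 8.
Primary stress on the rightmost head = syllable 8.
Primary stress: syllable 8 → u:.bo.bu:.tro:.pa.ka.bud.ˈrem.

8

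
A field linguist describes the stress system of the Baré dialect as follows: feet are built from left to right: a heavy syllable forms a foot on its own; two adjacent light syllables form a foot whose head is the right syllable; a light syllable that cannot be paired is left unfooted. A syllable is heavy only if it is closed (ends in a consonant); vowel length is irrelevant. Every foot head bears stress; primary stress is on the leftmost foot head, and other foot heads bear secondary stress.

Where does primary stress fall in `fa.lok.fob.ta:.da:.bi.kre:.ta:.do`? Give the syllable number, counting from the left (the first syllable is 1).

2

Weights: 1 fa L, 2 lok H, 3 fob H, 4 ta: L, 5 da: L, 6 bi L, 7 kre: L, 8 ta: L, 9 do L.
Parse left to right (heavy = foot alone; LL = one foot; stranded L unfooted): fa (ˈlok) (ˈfob) (ta:.ˈda:) (bi.ˈkre:) (ta:.ˈdo).
Foot heads: 2, 3, 5, 7, 9.
Primary stress on the leftmost head = syllable 2.
Primary stress: syllable 2 → fa.ˈlok.fob.ta:.da:.bi.kre:.ta:.do.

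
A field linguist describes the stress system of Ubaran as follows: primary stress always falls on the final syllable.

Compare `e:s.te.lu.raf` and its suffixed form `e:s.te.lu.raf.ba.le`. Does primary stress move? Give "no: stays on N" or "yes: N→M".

Base `e:s.te.lu.raf` (4 syllables):
  The word has 4 syllables; the final syllable is syllable 4 (raf).
  → primary stress on syllable 4.
Suffixed `e:s.te.lu.raf.ba.le` (6 syllables):
  The word has 6 syllables; the final syllable is syllable 6 (le).
  → primary stress on syllable 6.

yes: 4→6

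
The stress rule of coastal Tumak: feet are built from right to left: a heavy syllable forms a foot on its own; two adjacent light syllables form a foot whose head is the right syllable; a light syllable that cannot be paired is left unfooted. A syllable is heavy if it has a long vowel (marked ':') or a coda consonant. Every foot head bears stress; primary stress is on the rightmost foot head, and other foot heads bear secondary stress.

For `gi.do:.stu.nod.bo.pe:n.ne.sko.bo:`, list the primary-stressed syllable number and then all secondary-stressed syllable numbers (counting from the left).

Weights: 1 gi L, 2 do: H, 3 stu L, 4 nod H, 5 bo L, 6 pe:n H, 7 ne L, 8 sko L, 9 bo: H.
Parse right to left (heavy = foot alone; LL = one foot; stranded L unfooted): gi (ˈdo:) stu (ˈnod) bo (ˈpe:n) (ne.ˈsko) (ˈbo:).
Foot heads: 2, 4, 6, 8, 9.
Primary stress on the rightmost head = syllable 9.
Secondary stress on 2, 4, 6, 8: gi.ˌdo:.stu.ˌnod.bo.ˌpe:n.ne.ˌsko.ˈbo:.

primary 9, secondary 2, 4, 6, 8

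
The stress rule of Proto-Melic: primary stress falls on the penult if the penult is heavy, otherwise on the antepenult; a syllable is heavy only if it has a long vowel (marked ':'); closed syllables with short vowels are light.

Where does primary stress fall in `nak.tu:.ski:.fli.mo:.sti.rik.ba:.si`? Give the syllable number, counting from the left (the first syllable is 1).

Weights: 7 rik L, 8 ba: H, 9 si L.
The penult (syllable 8, ba:) is heavy, so it takes stress.
Primary stress: syllable 8 → nak.tu:.ski:.fli.mo:.sti.rik.ˈba:.si.

8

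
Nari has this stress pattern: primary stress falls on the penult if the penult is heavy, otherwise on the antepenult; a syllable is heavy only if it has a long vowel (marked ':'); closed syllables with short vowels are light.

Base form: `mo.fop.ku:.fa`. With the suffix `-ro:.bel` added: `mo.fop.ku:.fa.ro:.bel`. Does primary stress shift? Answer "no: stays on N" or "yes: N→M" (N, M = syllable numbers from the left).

Base `mo.fop.ku:.fa` (4 syllables):
  Weights: 2 fop L, 3 ku: H, 4 fa L.
  The penult (syllable 3, ku:) is heavy, so it takes stress.
  → primary stress on syllable 3.
Suffixed `mo.fop.ku:.fa.ro:.bel` (6 syllables):
  Weights: 4 fa L, 5 ro: H, 6 bel L.
  The penult (syllable 5, ro:) is heavy, so it takes stress.
  → primary stress on syllable 5.

yes: 3→5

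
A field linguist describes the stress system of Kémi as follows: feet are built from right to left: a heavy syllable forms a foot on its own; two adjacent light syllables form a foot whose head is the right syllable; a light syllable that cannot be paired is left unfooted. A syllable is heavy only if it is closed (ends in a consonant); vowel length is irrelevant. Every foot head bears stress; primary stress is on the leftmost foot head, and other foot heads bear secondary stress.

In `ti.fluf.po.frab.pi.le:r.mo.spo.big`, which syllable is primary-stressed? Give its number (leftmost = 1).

Weights: 1 ti L, 2 fluf H, 3 po L, 4 frab H, 5 pi L, 6 le:r H, 7 mo L, 8 spo L, 9 big H.
Parse right to left (heavy = foot alone; LL = one foot; stranded L unfooted): ti (ˈfluf) po (ˈfrab) pi (ˈle:r) (mo.ˈspo) (ˈbig).
Foot heads: 2, 4, 6, 8, 9.
Primary stress on the leftmost head = syllable 2.
Primary stress: syllable 2 → ti.ˈfluf.po.frab.pi.le:r.mo.spo.big.

2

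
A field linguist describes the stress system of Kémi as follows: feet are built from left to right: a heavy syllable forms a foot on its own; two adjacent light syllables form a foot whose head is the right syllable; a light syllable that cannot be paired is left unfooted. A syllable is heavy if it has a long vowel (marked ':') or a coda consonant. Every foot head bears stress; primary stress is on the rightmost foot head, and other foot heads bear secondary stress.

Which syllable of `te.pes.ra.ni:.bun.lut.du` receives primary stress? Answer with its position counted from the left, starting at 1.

Weights: 1 te L, 2 pes H, 3 ra L, 4 ni: H, 5 bun H, 6 lut H, 7 du L.
Parse left to right (heavy = foot alone; LL = one foot; stranded L unfooted): te (ˈpes) ra (ˈni:) (ˈbun) (ˈlut) du.
Foot heads: 2, 4, 5, 6.
Primary stress on the rightmost head = syllable 6.
Primary stress: syllable 6 → te.pes.ra.ni:.bun.ˈlut.du.

6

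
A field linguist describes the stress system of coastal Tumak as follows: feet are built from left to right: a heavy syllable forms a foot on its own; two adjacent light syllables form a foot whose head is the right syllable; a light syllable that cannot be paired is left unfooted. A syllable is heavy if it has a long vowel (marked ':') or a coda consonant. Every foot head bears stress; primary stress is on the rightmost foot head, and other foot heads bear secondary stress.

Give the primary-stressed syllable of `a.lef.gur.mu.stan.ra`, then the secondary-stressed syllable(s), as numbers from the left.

Weights: 1 a L, 2 lef H, 3 gur H, 4 mu L, 5 stan H, 6 ra L.
Parse left to right (heavy = foot alone; LL = one foot; stranded L unfooted): a (ˈlef) (ˈgur) mu (ˈstan) ra.
Foot heads: 2, 3, 5.
Primary stress on the rightmost head = syllable 5.
Secondary stress on 2, 3: a.ˌlef.ˌgur.mu.ˈstan.ra.

primary 5, secondary 2, 3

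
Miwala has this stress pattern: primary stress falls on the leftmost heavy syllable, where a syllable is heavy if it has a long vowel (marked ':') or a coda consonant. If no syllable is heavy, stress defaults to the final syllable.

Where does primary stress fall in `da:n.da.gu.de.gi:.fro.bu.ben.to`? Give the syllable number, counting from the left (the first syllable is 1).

Weights: 1 da:n H, 2 da L, 3 gu L, 4 de L, 5 gi: H, 6 fro L, 7 bu L, 8 ben H, 9 to L.
Heavy syllables in the domain: 1, 5, 8. The leftmost is syllable 1 (da:n).
Primary stress: syllable 1 → ˈda:n.da.gu.de.gi:.fro.bu.ben.to.

1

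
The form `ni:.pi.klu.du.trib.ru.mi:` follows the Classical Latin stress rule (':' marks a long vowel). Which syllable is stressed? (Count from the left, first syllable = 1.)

5

Classical Latin: stress the penult if heavy (long vowel or closed), else the antepenult.
Weights: 5 trib H, 6 ru L, 7 mi: H.
The penult (syllable 6, ru) is light, so stress falls on the antepenult (syllable 5, trib).
Stress on syllable 5: ni:.pi.klu.du.ˈtrib.ru.mi:.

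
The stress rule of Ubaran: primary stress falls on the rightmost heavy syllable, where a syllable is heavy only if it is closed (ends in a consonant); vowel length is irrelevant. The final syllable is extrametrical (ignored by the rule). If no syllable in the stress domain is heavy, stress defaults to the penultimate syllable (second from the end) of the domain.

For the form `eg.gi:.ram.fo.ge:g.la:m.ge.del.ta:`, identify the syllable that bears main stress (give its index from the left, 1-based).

8

The final syllable (9, ta:) is extrametrical; the stress domain is syllables 1–8.
Weights: 1 eg H, 2 gi: L, 3 ram H, 4 fo L, 5 ge:g H, 6 la:m H, 7 ge L, 8 del H.
Heavy syllables in the domain: 1, 3, 5, 6, 8. The rightmost is syllable 8 (del).
Primary stress: syllable 8 → eg.gi:.ram.fo.ge:g.la:m.ge.ˈdel.ta:.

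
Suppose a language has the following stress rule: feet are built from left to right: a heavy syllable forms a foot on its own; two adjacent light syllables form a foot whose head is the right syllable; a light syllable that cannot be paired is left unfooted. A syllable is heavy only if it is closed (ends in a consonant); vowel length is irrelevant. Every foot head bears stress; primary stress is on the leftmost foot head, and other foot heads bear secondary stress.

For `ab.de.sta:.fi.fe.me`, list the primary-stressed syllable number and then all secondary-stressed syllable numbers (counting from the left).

primary 1, secondary 3, 5

Weights: 1 ab H, 2 de L, 3 sta: L, 4 fi L, 5 fe L, 6 me L.
Parse left to right (heavy = foot alone; LL = one foot; stranded L unfooted): (ˈab) (de.ˈsta:) (fi.ˈfe) me.
Foot heads: 1, 3, 5.
Primary stress on the leftmost head = syllable 1.
Secondary stress on 3, 5: ˈab.de.ˌsta:.fi.ˌfe.me.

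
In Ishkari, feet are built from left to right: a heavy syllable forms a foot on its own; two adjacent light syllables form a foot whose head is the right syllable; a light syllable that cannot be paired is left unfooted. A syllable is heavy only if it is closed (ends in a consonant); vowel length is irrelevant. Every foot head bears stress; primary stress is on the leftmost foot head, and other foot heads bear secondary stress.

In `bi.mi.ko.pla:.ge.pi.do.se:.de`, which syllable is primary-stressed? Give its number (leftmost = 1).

Weights: 1 bi L, 2 mi L, 3 ko L, 4 pla: L, 5 ge L, 6 pi L, 7 do L, 8 se: L, 9 de L.
Parse left to right (heavy = foot alone; LL = one foot; stranded L unfooted): (bi.ˈmi) (ko.ˈpla:) (ge.ˈpi) (do.ˈse:) de.
Foot heads: 2, 4, 6, 8.
Primary stress on the leftmost head = syllable 2.
Primary stress: syllable 2 → bi.ˈmi.ko.pla:.ge.pi.do.se:.de.

2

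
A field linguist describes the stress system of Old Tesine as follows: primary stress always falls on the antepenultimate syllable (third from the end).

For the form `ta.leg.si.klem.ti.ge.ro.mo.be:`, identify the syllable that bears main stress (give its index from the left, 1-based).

7

The word has 9 syllables; the antepenultimate syllable (third from the end) is syllable 7 (ro).
Primary stress: syllable 7 → ta.leg.si.klem.ti.ge.ˈro.mo.be:.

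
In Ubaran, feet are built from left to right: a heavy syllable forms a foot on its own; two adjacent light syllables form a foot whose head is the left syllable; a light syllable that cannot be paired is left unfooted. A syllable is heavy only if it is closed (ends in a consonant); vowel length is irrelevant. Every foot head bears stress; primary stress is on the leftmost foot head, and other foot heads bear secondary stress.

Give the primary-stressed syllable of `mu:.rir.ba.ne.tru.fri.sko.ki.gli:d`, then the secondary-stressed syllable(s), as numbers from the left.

Weights: 1 mu: L, 2 rir H, 3 ba L, 4 ne L, 5 tru L, 6 fri L, 7 sko L, 8 ki L, 9 gli:d H.
Parse left to right (heavy = foot alone; LL = one foot; stranded L unfooted): mu: (ˈrir) (ˈba.ne) (ˈtru.fri) (ˈsko.ki) (ˈgli:d).
Foot heads: 2, 3, 5, 7, 9.
Primary stress on the leftmost head = syllable 2.
Secondary stress on 3, 5, 7, 9: mu:.ˈrir.ˌba.ne.ˌtru.fri.ˌsko.ki.ˌgli:d.

primary 2, secondary 3, 5, 7, 9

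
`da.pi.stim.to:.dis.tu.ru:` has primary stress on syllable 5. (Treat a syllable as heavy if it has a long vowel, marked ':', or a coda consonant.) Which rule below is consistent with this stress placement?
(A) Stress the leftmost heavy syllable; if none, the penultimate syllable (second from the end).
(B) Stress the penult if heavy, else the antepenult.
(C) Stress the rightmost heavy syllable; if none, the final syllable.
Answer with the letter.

B

Rule A → syllable 3 (observed: 5).
Rule B → syllable 5 ✓.
Rule C → syllable 7 (observed: 5).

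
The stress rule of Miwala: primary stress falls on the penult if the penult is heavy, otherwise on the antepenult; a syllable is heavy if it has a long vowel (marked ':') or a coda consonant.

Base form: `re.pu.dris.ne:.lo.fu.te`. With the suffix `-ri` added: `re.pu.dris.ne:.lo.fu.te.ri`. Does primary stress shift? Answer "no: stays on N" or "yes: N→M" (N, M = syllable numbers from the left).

yes: 5→6

Base `re.pu.dris.ne:.lo.fu.te` (7 syllables):
  Weights: 5 lo L, 6 fu L, 7 te L.
  The penult (syllable 6, fu) is light, so stress falls on the antepenult (syllable 5, lo).
  → primary stress on syllable 5.
Suffixed `re.pu.dris.ne:.lo.fu.te.ri` (8 syllables):
  Weights: 6 fu L, 7 te L, 8 ri L.
  The penult (syllable 7, te) is light, so stress falls on the antepenult (syllable 6, fu).
  → primary stress on syllable 6.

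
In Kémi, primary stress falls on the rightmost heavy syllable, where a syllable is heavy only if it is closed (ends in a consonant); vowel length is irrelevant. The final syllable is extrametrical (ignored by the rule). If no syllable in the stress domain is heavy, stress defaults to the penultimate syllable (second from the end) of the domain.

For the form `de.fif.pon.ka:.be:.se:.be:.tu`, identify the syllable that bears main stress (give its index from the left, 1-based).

3

The final syllable (8, tu) is extrametrical; the stress domain is syllables 1–7.
Weights: 1 de L, 2 fif H, 3 pon H, 4 ka: L, 5 be: L, 6 se: L, 7 be: L.
Heavy syllables in the domain: 2, 3. The rightmost is syllable 3 (pon).
Primary stress: syllable 3 → de.fif.ˈpon.ka:.be:.se:.be:.tu.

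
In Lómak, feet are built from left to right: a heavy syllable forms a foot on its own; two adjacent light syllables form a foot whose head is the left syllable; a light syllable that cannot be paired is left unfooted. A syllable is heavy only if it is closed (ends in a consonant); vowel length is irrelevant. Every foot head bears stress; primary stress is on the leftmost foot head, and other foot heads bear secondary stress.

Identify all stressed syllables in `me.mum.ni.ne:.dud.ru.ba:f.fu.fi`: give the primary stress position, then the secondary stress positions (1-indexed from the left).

Weights: 1 me L, 2 mum H, 3 ni L, 4 ne: L, 5 dud H, 6 ru L, 7 ba:f H, 8 fu L, 9 fi L.
Parse left to right (heavy = foot alone; LL = one foot; stranded L unfooted): me (ˈmum) (ˈni.ne:) (ˈdud) ru (ˈba:f) (ˈfu.fi).
Foot heads: 2, 3, 5, 7, 8.
Primary stress on the leftmost head = syllable 2.
Secondary stress on 3, 5, 7, 8: me.ˈmum.ˌni.ne:.ˌdud.ru.ˌba:f.ˌfu.fi.

primary 2, secondary 3, 5, 7, 8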